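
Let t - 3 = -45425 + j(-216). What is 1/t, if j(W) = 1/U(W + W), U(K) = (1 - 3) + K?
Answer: -434/19713149 ≈ -2.2016e-5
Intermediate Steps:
U(K) = -2 + K
j(W) = 1/(-2 + 2*W) (j(W) = 1/(-2 + (W + W)) = 1/(-2 + 2*W))
t = -19713149/434 (t = 3 + (-45425 + 1/(2*(-1 - 216))) = 3 + (-45425 + (1/2)/(-217)) = 3 + (-45425 + (1/2)*(-1/217)) = 3 + (-45425 - 1/434) = 3 - 19714451/434 = -19713149/434 ≈ -45422.)
1/t = 1/(-19713149/434) = -434/19713149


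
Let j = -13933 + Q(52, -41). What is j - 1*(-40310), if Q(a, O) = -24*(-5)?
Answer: 26497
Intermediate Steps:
Q(a, O) = 120
j = -13813 (j = -13933 + 120 = -13813)
j - 1*(-40310) = -13813 - 1*(-40310) = -13813 + 40310 = 26497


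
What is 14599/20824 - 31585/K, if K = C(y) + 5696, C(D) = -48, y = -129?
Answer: -71908861/14701744 ≈ -4.8912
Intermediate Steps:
K = 5648 (K = -48 + 5696 = 5648)
14599/20824 - 31585/K = 14599/20824 - 31585/5648 = -71908861/14701744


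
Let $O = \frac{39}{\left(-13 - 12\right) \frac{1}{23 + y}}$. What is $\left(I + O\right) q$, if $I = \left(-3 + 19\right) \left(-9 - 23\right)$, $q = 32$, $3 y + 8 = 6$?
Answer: $- \frac{437472}{25} \approx -17499.0$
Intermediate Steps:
$y = - \frac{2}{3}$ ($y = - \frac{8}{3} + \frac{1}{3} \cdot 6 = - \frac{8}{3} + 2 = - \frac{2}{3} \approx -0.66667$)
$I = -512$ ($I = 16 \left(-32\right) = -512$)
$O = - \frac{871}{25}$ ($O = \frac{39}{\left(-13 - 12\right) \frac{1}{23 - \frac{2}{3}}} = \frac{39}{\left(-25\right) \frac{1}{\frac{67}{3}}} = \frac{39}{\left(-25\right) \frac{3}{67}} = \frac{39}{- \frac{75}{67}} = 39 \left(- \frac{67}{75}\right) = - \frac{871}{25} \approx -34.84$)
$\left(I + O\right) q = \left(-512 - \frac{871}{25}\right) 32 = \left(- \frac{13671}{25}\right) 32 = - \frac{437472}{25}$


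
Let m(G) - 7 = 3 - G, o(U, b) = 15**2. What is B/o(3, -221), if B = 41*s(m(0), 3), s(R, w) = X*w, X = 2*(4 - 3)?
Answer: 82/75 ≈ 1.0933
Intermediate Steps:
o(U, b) = 225
X = 2 (X = 2*1 = 2)
m(G) = 10 - G (m(G) = 7 + (3 - G) = 10 - G)
s(R, w) = 2*w
B = 246 (B = 41*(2*3) = 41*6 = 246)
B/o(3, -221) = 246/225 = 246*(1/225) = 82/75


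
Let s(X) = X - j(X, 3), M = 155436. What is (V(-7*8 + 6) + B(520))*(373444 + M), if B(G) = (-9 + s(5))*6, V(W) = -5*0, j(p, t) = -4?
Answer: 0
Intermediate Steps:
V(W) = 0
s(X) = 4 + X (s(X) = X - 1*(-4) = X + 4 = 4 + X)
B(G) = 0 (B(G) = (-9 + (4 + 5))*6 = (-9 + 9)*6 = 0*6 = 0)
(V(-7*8 + 6) + B(520))*(373444 + M) = (0 + 0)*(373444 + 155436) = 0*528880 = 0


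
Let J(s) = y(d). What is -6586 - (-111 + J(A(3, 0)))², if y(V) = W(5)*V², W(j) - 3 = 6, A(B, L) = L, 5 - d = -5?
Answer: -629107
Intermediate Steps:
d = 10 (d = 5 - 1*(-5) = 5 + 5 = 10)
W(j) = 9 (W(j) = 3 + 6 = 9)
y(V) = 9*V²
J(s) = 900 (J(s) = 9*10² = 9*100 = 900)
-6586 - (-111 + J(A(3, 0)))² = -6586 - (-111 + 900)² = -6586 - 1*789² = -6586 - 1*622521 = -6586 - 622521 = -629107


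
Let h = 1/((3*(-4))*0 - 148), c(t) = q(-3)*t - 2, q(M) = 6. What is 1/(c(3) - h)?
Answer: 148/2369 ≈ 0.062474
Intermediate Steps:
c(t) = -2 + 6*t (c(t) = 6*t - 2 = -2 + 6*t)
h = -1/148 (h = 1/(-12*0 - 148) = 1/(0 - 148) = 1/(-148) = -1/148 ≈ -0.0067568)
1/(c(3) - h) = 1/((-2 + 6*3) - 1*(-1/148)) = 1/((-2 + 18) + 1/148) = 1/(16 + 1/148) = 1/(2369/148) = 148/2369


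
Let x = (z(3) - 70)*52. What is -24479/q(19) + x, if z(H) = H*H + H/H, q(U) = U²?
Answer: -1150799/361 ≈ -3187.8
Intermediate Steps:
z(H) = 1 + H² (z(H) = H² + 1 = 1 + H²)
x = -3120 (x = ((1 + 3²) - 70)*52 = ((1 + 9) - 70)*52 = (10 - 70)*52 = -60*52 = -3120)
-24479/q(19) + x = -24479/(19²) - 3120 = -24479/361 - 3120 = -1150799/361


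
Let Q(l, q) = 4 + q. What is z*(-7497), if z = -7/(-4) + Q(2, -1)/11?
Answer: -667233/44 ≈ -15164.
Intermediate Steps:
z = 89/44 (z = -7/(-4) + (4 - 1)/11 = -7*(-¼) + 3*(1/11) = 7/4 + 3/11 = 89/44 ≈ 2.0227)
z*(-7497) = (89/44)*(-7497) = -667233/44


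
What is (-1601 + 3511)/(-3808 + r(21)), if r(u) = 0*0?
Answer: -955/1904 ≈ -0.50158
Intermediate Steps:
r(u) = 0
(-1601 + 3511)/(-3808 + r(21)) = (-1601 + 3511)/(-3808 + 0) = 1910/(-3808) = 1910*(-1/3808) = -955/1904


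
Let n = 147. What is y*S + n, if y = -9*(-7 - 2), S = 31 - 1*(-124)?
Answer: 12702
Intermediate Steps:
S = 155 (S = 31 + 124 = 155)
y = 81 (y = -9*(-9) = 81)
y*S + n = 81*155 + 147 = 12555 + 147 = 12702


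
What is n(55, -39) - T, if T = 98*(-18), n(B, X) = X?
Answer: 1725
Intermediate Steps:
T = -1764
n(55, -39) - T = -39 - 1*(-1764) = -39 + 1764 = 1725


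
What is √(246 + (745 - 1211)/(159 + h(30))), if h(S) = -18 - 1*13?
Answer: √15511/8 ≈ 15.568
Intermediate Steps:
h(S) = -31 (h(S) = -18 - 13 = -31)
√(246 + (745 - 1211)/(159 + h(30))) = √(246 + (745 - 1211)/(159 - 31)) = √(246 - 466/128) = √(246 - 466*1/128) = √(246 - 233/64) = √(15511/64) = √15511/8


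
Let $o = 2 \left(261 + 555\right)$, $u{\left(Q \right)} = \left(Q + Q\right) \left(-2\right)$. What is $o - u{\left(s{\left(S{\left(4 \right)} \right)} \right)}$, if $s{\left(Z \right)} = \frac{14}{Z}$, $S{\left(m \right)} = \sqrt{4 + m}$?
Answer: $1632 + 14 \sqrt{2} \approx 1651.8$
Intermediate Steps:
$u{\left(Q \right)} = - 4 Q$ ($u{\left(Q \right)} = 2 Q \left(-2\right) = - 4 Q$)
$o = 1632$ ($o = 2 \cdot 816 = 1632$)
$o - u{\left(s{\left(S{\left(4 \right)} \right)} \right)} = 1632 - - 4 \frac{14}{\sqrt{4 + 4}} = 1632 - - 4 \frac{14}{\sqrt{8}} = 1632 - - 4 \frac{14}{2 \sqrt{2}} = 1632 - - 4 \cdot 14 \frac{\sqrt{2}}{4} = 1632 - - 4 \frac{7 \sqrt{2}}{2} = 1632 - - 14 \sqrt{2} = 1632 + 14 \sqrt{2}$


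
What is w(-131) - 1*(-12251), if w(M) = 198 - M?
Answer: 12580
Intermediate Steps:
w(-131) - 1*(-12251) = (198 - 1*(-131)) - 1*(-12251) = (198 + 131) + 12251 = 329 + 12251 = 12580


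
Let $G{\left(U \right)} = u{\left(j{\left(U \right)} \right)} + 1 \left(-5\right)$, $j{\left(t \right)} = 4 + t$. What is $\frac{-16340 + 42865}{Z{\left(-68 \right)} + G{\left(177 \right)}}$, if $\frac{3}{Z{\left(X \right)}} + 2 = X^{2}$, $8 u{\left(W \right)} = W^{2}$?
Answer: $\frac{490394200}{75618243} \approx 6.4851$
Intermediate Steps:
$u{\left(W \right)} = \frac{W^{2}}{8}$
$G{\left(U \right)} = -5 + \frac{\left(4 + U\right)^{2}}{8}$ ($G{\left(U \right)} = \frac{\left(4 + U\right)^{2}}{8} + 1 \left(-5\right) = \frac{\left(4 + U\right)^{2}}{8} - 5 = -5 + \frac{\left(4 + U\right)^{2}}{8}$)
$Z{\left(X \right)} = \frac{3}{-2 + X^{2}}$
$\frac{-16340 + 42865}{Z{\left(-68 \right)} + G{\left(177 \right)}} = \frac{-16340 + 42865}{\frac{3}{-2 + \left(-68\right)^{2}} - \left(5 - \frac{\left(4 + 177\right)^{2}}{8}\right)} = \frac{26525}{\frac{3}{-2 + 4624} - \left(5 - \frac{181^{2}}{8}\right)} = \frac{26525}{\frac{3}{4622} + \left(-5 + \frac{1}{8} \cdot 32761\right)} = \frac{26525}{3 \cdot \frac{1}{4622} + \left(-5 + \frac{32761}{8}\right)} = \frac{26525}{\frac{3}{4622} + \frac{32721}{8}} = \frac{26525}{\frac{75618243}{18488}} = 26525 \cdot \frac{18488}{75618243} = \frac{490394200}{75618243}$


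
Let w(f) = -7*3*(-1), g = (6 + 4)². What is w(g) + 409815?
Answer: 409836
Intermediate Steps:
g = 100 (g = 10² = 100)
w(f) = 21 (w(f) = -21*(-1) = 21)
w(g) + 409815 = 21 + 409815 = 409836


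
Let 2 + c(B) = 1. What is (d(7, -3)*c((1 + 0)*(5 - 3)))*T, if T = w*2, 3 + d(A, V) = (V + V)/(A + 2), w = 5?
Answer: 110/3 ≈ 36.667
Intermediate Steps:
c(B) = -1 (c(B) = -2 + 1 = -1)
d(A, V) = -3 + 2*V/(2 + A) (d(A, V) = -3 + (V + V)/(A + 2) = -3 + (2*V)/(2 + A) = -3 + 2*V/(2 + A))
T = 10 (T = 5*2 = 10)
(d(7, -3)*c((1 + 0)*(5 - 3)))*T = (((-6 - 3*7 + 2*(-3))/(2 + 7))*(-1))*10 = (((-6 - 21 - 6)/9)*(-1))*10 = (((⅑)*(-33))*(-1))*10 = -11/3*(-1)*10 = (11/3)*10 = 110/3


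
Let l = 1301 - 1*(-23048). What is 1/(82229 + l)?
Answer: 1/106578 ≈ 9.3828e-6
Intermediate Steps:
l = 24349 (l = 1301 + 23048 = 24349)
1/(82229 + l) = 1/(82229 + 24349) = 1/106578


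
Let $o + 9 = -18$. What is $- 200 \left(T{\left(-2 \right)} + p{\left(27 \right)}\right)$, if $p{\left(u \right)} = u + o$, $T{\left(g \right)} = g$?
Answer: $400$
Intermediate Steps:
$o = -27$ ($o = -9 - 18 = -27$)
$p{\left(u \right)} = -27 + u$ ($p{\left(u \right)} = u - 27 = -27 + u$)
$- 200 \left(T{\left(-2 \right)} + p{\left(27 \right)}\right) = - 200 \left(-2 + \left(-27 + 27\right)\right) = - 200 \left(-2 + 0\right) = \left(-200\right) \left(-2\right) = 400$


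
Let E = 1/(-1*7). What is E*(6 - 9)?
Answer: 3/7 ≈ 0.42857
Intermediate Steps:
E = -⅐ (E = 1/(-7) = -⅐ ≈ -0.14286)
E*(6 - 9) = -(6 - 9)/7 = -⅐*(-3) = 3/7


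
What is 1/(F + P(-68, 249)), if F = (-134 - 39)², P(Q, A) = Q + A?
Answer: 1/30110 ≈ 3.3212e-5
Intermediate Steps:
P(Q, A) = A + Q
F = 29929 (F = (-173)² = 29929)
1/(F + P(-68, 249)) = 1/(29929 + (249 - 68)) = 1/(29929 + 181) = 1/30110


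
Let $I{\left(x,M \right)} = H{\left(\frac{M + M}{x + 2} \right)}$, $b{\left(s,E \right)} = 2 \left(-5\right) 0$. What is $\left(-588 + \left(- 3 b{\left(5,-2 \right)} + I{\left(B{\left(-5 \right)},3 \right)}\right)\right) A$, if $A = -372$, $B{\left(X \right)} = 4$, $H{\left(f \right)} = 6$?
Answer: $216504$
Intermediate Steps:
$b{\left(s,E \right)} = 0$ ($b{\left(s,E \right)} = \left(-10\right) 0 = 0$)
$I{\left(x,M \right)} = 6$
$\left(-588 + \left(- 3 b{\left(5,-2 \right)} + I{\left(B{\left(-5 \right)},3 \right)}\right)\right) A = \left(-588 + \left(\left(-3\right) 0 + 6\right)\right) \left(-372\right) = \left(-588 + \left(0 + 6\right)\right) \left(-372\right) = \left(-588 + 6\right) \left(-372\right) = \left(-582\right) \left(-372\right) = 216504$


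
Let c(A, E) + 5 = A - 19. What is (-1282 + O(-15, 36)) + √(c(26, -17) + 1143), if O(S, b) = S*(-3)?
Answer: -1237 + √1145 ≈ -1203.2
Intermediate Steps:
c(A, E) = -24 + A (c(A, E) = -5 + (A - 19) = -5 + (-19 + A) = -24 + A)
O(S, b) = -3*S
(-1282 + O(-15, 36)) + √(c(26, -17) + 1143) = (-1282 - 3*(-15)) + √((-24 + 26) + 1143) = (-1282 + 45) + √(2 + 1143) = -1237 + √1145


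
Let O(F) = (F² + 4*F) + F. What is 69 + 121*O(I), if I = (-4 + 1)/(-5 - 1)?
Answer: 1607/4 ≈ 401.75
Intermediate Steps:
I = ½ (I = -3/(-6) = -3*(-⅙) = ½ ≈ 0.50000)
O(F) = F² + 5*F
69 + 121*O(I) = 69 + 121*((5 + ½)/2) = 69 + 121*((½)*(11/2)) = 69 + 121*(11/4) = 69 + 1331/4 = 1607/4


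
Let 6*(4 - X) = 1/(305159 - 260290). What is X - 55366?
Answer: -14904225469/269214 ≈ -55362.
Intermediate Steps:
X = 1076855/269214 (X = 4 - 1/(6*(305159 - 260290)) = 4 - ⅙/44869 = 4 - ⅙*1/44869 = 4 - 1/269214 = 1076855/269214 ≈ 4.0000)
X - 55366 = 1076855/269214 - 55366 = -14904225469/269214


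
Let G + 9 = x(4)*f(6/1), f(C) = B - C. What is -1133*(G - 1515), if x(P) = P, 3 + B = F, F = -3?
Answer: 1781076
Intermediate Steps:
B = -6 (B = -3 - 3 = -6)
f(C) = -6 - C
G = -57 (G = -9 + 4*(-6 - 6/1) = -9 + 4*(-6 - 6) = -9 + 4*(-12) = -9 - 48 = -57)
-1133*(G - 1515) = -1133*(-57 - 1515) = -1133*(-1572) = 1781076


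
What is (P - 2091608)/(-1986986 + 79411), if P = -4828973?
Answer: 6920581/1907575 ≈ 3.6279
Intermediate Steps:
(P - 2091608)/(-1986986 + 79411) = (-4828973 - 2091608)/(-1986986 + 79411) = -6920581/(-1907575) = -6920581*(-1/1907575) = 6920581/1907575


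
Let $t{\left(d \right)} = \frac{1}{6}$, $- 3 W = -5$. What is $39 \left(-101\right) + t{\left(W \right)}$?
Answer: $- \frac{23633}{6} \approx -3938.8$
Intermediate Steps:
$W = \frac{5}{3}$ ($W = \left(- \frac{1}{3}\right) \left(-5\right) = \frac{5}{3} \approx 1.6667$)
$t{\left(d \right)} = \frac{1}{6}$
$39 \left(-101\right) + t{\left(W \right)} = 39 \left(-101\right) + \frac{1}{6} = -3939 + \frac{1}{6} = - \frac{23633}{6}$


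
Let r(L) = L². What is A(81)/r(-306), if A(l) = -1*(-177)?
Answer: 59/31212 ≈ 0.0018903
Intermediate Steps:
A(l) = 177
A(81)/r(-306) = 177/((-306)²) = 177/93636 = 177*(1/93636) = 59/31212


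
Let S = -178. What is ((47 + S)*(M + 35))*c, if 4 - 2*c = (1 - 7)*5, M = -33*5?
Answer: 289510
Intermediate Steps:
M = -165
c = 17 (c = 2 - (1 - 7)*5/2 = 2 - (-3)*5 = 2 - 1/2*(-30) = 2 + 15 = 17)
((47 + S)*(M + 35))*c = ((47 - 178)*(-165 + 35))*17 = -131*(-130)*17 = 17030*17 = 289510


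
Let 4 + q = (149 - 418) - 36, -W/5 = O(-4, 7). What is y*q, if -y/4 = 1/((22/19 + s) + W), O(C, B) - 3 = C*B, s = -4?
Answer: 23484/2321 ≈ 10.118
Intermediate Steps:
O(C, B) = 3 + B*C (O(C, B) = 3 + C*B = 3 + B*C)
W = 125 (W = -5*(3 + 7*(-4)) = -5*(3 - 28) = -5*(-25) = 125)
q = -309 (q = -4 + ((149 - 418) - 36) = -4 + (-269 - 36) = -4 - 305 = -309)
y = -76/2321 (y = -4/((22/19 - 4) + 125) = -4/(-54/19 + 125) = -4/2321/19 = -4*19/2321 = -76/2321 ≈ -0.032745)
y*q = -76/2321*(-309) = 23484/2321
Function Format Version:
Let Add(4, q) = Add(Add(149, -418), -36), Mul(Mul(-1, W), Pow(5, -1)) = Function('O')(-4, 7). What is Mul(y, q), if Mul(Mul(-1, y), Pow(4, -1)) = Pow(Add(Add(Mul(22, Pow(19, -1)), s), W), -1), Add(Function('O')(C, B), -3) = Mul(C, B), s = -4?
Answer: Rational(23484, 2321) ≈ 10.118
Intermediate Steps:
Function('O')(C, B) = Add(3, Mul(B, C)) (Function('O')(C, B) = Add(3, Mul(C, B)) = Add(3, Mul(B, C)))
W = 125 (W = Mul(-5, Add(3, Mul(7, -4))) = Mul(-5, Add(3, -28)) = Mul(-5, -25) = 125)
q = -309 (q = Add(-4, Add(Add(149, -418), -36)) = Add(-4, Add(-269, -36)) = Add(-4, -305) = -309)
y = Rational(-76, 2321) (y = Mul(-4, Pow(Add(Add(Mul(22, Pow(19, -1)), -4), 125), -1)) = Mul(-4, Pow(Add(Add(Mul(22, Rational(1, 19)), -4), 125), -1)) = Mul(-4, Pow(Add(Add(Rational(22, 19), -4), 125), -1)) = Mul(-4, Pow(Add(Rational(-54, 19), 125), -1)) = Mul(-4, Pow(Rational(2321, 19), -1)) = Mul(-4, Rational(19, 2321)) = Rational(-76, 2321) ≈ -0.032745)
Mul(y, q) = Mul(Rational(-76, 2321), -309) = Rational(23484, 2321)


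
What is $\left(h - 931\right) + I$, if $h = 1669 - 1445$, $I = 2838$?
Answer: $2131$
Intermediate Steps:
$h = 224$
$\left(h - 931\right) + I = \left(224 - 931\right) + 2838 = -707 + 2838 = 2131$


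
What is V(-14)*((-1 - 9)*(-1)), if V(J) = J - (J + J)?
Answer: 140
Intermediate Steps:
V(J) = -J (V(J) = J - 2*J = -J)
V(-14)*((-1 - 9)*(-1)) = (-1*(-14))*((-1 - 9)*(-1)) = 14*(-10*(-1)) = 14*10 = 140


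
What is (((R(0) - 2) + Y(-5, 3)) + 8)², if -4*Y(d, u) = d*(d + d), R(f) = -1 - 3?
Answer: 441/4 ≈ 110.25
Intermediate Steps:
R(f) = -4
Y(d, u) = -d²/2 (Y(d, u) = -d*(d + d)/4 = -d*2*d/4 = -d²/2)
(((R(0) - 2) + Y(-5, 3)) + 8)² = (((-4 - 2) - ½*(-5)²) + 8)² = ((-6 - ½*25) + 8)² = ((-6 - 25/2) + 8)² = (-37/2 + 8)² = (-21/2)² = 441/4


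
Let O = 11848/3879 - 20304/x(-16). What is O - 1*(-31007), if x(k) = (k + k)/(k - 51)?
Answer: -89228215/7758 ≈ -11501.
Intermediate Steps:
x(k) = 2*k/(-51 + k) (x(k) = (2*k)/(-51 + k) = 2*k/(-51 + k))
O = -329780521/7758 (O = 11848/3879 - 20304/(2*(-16)/(-51 - 16)) = 11848*(1/3879) - 20304/(2*(-16)/(-67)) = 11848/3879 - 20304/(2*(-16)*(-1/67)) = 11848/3879 - 20304/32/67 = 11848/3879 - 20304*67/32 = 11848/3879 - 85023/2 = -329780521/7758 ≈ -42508.)
O - 1*(-31007) = -329780521/7758 - 1*(-31007) = -329780521/7758 + 31007 = -89228215/7758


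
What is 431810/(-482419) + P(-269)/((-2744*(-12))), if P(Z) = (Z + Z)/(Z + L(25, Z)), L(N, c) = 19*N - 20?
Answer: -188923322993/211044804768 ≈ -0.89518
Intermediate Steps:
L(N, c) = -20 + 19*N
P(Z) = 2*Z/(455 + Z) (P(Z) = (Z + Z)/(Z + (-20 + 19*25)) = (2*Z)/(Z + (-20 + 475)) = (2*Z)/(Z + 455) = (2*Z)/(455 + Z) = 2*Z/(455 + Z))
431810/(-482419) + P(-269)/((-2744*(-12))) = 431810/(-482419) + (2*(-269)/(455 - 269))/((-2744*(-12))) = 431810*(-1/482419) + (2*(-269)/186)/32928 = -431810/482419 + (2*(-269)*(1/186))*(1/32928) = -431810/482419 - 269/93*1/32928 = -431810/482419 - 269/3062304 = -188923322993/211044804768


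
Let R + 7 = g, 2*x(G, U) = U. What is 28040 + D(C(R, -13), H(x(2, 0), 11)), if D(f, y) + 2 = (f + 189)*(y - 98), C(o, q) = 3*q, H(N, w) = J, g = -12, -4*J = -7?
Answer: 27201/2 ≈ 13601.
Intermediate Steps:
x(G, U) = U/2
J = 7/4 (J = -¼*(-7) = 7/4 ≈ 1.7500)
H(N, w) = 7/4
R = -19 (R = -7 - 12 = -19)
D(f, y) = -2 + (-98 + y)*(189 + f) (D(f, y) = -2 + (f + 189)*(y - 98) = -2 + (189 + f)*(-98 + y) = -2 + (-98 + y)*(189 + f))
28040 + D(C(R, -13), H(x(2, 0), 11)) = 28040 + (-18524 - 294*(-13) + 189*(7/4) + (3*(-13))*(7/4)) = 28040 + (-18524 - 98*(-39) + 1323/4 - 39*7/4) = 28040 + (-18524 + 3822 + 1323/4 - 273/4) = 28040 - 28879/2 = 27201/2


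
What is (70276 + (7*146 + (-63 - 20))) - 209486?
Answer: -138271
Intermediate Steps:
(70276 + (7*146 + (-63 - 20))) - 209486 = (70276 + (1022 - 83)) - 209486 = (70276 + 939) - 209486 = 71215 - 209486 = -138271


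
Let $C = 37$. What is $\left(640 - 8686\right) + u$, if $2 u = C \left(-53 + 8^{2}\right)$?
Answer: $- \frac{15685}{2} \approx -7842.5$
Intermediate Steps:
$u = \frac{407}{2}$ ($u = \frac{37 \left(-53 + 8^{2}\right)}{2} = \frac{37 \left(-53 + 64\right)}{2} = \frac{37 \cdot 11}{2} = \frac{1}{2} \cdot 407 = \frac{407}{2} \approx 203.5$)
$\left(640 - 8686\right) + u = \left(640 - 8686\right) + \frac{407}{2} = -8046 + \frac{407}{2} = - \frac{15685}{2}$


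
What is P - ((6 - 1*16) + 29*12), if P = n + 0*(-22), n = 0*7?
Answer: -338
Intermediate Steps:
n = 0
P = 0 (P = 0 + 0*(-22) = 0 + 0 = 0)
P - ((6 - 1*16) + 29*12) = 0 - ((6 - 1*16) + 29*12) = 0 - ((6 - 16) + 348) = 0 - (-10 + 348) = 0 - 1*338 = 0 - 338 = -338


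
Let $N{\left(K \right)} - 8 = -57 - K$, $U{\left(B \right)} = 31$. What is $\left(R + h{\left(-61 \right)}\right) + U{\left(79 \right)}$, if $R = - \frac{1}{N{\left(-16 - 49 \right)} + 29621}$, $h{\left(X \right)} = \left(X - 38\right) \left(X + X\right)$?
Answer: $\frac{358874432}{29637} \approx 12109.0$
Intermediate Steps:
$N{\left(K \right)} = -49 - K$ ($N{\left(K \right)} = 8 - \left(57 + K\right) = -49 - K$)
$h{\left(X \right)} = 2 X \left(-38 + X\right)$ ($h{\left(X \right)} = \left(-38 + X\right) 2 X = 2 X \left(-38 + X\right)$)
$R = - \frac{1}{29637}$ ($R = - \frac{1}{\left(-49 - \left(-16 - 49\right)\right) + 29621} = - \frac{1}{\left(-49 - -65\right) + 29621} = - \frac{1}{\left(-49 + 65\right) + 29621} = - \frac{1}{16 + 29621} = - \frac{1}{29637} \approx -3.3742 \cdot 10^{-5}$)
$\left(R + h{\left(-61 \right)}\right) + U{\left(79 \right)} = \left(- \frac{1}{29637} + 2 \left(-61\right) \left(-38 - 61\right)\right) + 31 = \left(- \frac{1}{29637} + 2 \left(-61\right) \left(-99\right)\right) + 31 = \left(- \frac{1}{29637} + 12078\right) + 31 = \frac{357955685}{29637} + 31 = \frac{358874432}{29637}$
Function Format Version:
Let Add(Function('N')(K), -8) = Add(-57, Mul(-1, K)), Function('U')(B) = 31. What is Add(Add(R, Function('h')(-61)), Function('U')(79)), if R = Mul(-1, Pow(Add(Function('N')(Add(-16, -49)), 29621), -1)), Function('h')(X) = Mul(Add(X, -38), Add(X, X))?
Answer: Rational(358874432, 29637) ≈ 12109.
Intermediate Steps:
Function('N')(K) = Add(-49, Mul(-1, K)) (Function('N')(K) = Add(8, Add(-57, Mul(-1, K))) = Add(-49, Mul(-1, K)))
Function('h')(X) = Mul(2, X, Add(-38, X)) (Function('h')(X) = Mul(Add(-38, X), Mul(2, X)) = Mul(2, X, Add(-38, X)))
R = Rational(-1, 29637) (R = Mul(-1, Pow(Add(Add(-49, Mul(-1, Add(-16, -49))), 29621), -1)) = Mul(-1, Pow(Add(Add(-49, Mul(-1, -65)), 29621), -1)) = Mul(-1, Pow(Add(Add(-49, 65), 29621), -1)) = Mul(-1, Pow(Add(16, 29621), -1)) = Mul(-1, Pow(29637, -1)) = Mul(-1, Rational(1, 29637)) = Rational(-1, 29637) ≈ -3.3742e-5)
Add(Add(R, Function('h')(-61)), Function('U')(79)) = Add(Add(Rational(-1, 29637), Mul(2, -61, Add(-38, -61))), 31) = Add(Add(Rational(-1, 29637), Mul(2, -61, -99)), 31) = Add(Add(Rational(-1, 29637), 12078), 31) = Add(Rational(357955685, 29637), 31) = Rational(358874432, 29637)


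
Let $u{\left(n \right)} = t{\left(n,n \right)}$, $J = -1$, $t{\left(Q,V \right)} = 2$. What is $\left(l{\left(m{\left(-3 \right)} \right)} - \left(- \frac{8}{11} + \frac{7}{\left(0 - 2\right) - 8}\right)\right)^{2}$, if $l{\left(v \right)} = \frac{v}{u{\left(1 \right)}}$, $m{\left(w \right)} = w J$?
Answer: $\frac{25921}{3025} \approx 8.5689$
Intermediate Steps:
$u{\left(n \right)} = 2$
$m{\left(w \right)} = - w$ ($m{\left(w \right)} = w \left(-1\right) = - w$)
$l{\left(v \right)} = \frac{v}{2}$
$\left(l{\left(m{\left(-3 \right)} \right)} - \left(- \frac{8}{11} + \frac{7}{\left(0 - 2\right) - 8}\right)\right)^{2} = \left(\frac{\left(-1\right) \left(-3\right)}{2} - \left(- \frac{8}{11} + \frac{7}{\left(0 - 2\right) - 8}\right)\right)^{2} = \left(\frac{1}{2} \cdot 3 - \left(- \frac{8}{11} + \frac{7}{-2 - 8}\right)\right)^{2} = \left(\frac{3}{2} + \left(\frac{8}{11} - \frac{7}{-10}\right)\right)^{2} = \left(\frac{3}{2} + \left(\frac{8}{11} - - \frac{7}{10}\right)\right)^{2} = \left(\frac{3}{2} + \left(\frac{8}{11} + \frac{7}{10}\right)\right)^{2} = \left(\frac{3}{2} + \frac{157}{110}\right)^{2} = \left(\frac{161}{55}\right)^{2} = \frac{25921}{3025}$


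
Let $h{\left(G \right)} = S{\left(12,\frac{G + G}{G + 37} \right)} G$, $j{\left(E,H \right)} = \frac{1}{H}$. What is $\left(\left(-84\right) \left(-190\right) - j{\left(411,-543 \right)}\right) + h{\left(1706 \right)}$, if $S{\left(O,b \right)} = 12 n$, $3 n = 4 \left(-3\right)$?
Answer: $- \frac{35798903}{543} \approx -65928.0$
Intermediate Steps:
$n = -4$ ($n = \frac{4 \left(-3\right)}{3} = \frac{1}{3} \left(-12\right) = -4$)
$S{\left(O,b \right)} = -48$ ($S{\left(O,b \right)} = 12 \left(-4\right) = -48$)
$h{\left(G \right)} = - 48 G$
$\left(\left(-84\right) \left(-190\right) - j{\left(411,-543 \right)}\right) + h{\left(1706 \right)} = \left(\left(-84\right) \left(-190\right) - \frac{1}{-543}\right) - 81888 = \left(15960 - - \frac{1}{543}\right) - 81888 = \left(15960 + \frac{1}{543}\right) - 81888 = \frac{8666281}{543} - 81888 = - \frac{35798903}{543}$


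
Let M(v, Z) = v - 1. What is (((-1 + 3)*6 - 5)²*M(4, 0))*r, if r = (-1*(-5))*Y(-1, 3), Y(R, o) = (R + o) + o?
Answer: 3675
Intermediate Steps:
Y(R, o) = R + 2*o
M(v, Z) = -1 + v
r = 25 (r = (-1*(-5))*(-1 + 2*3) = 5*(-1 + 6) = 5*5 = 25)
(((-1 + 3)*6 - 5)²*M(4, 0))*r = (((-1 + 3)*6 - 5)²*(-1 + 4))*25 = ((2*6 - 5)²*3)*25 = ((12 - 5)²*3)*25 = (7²*3)*25 = (49*3)*25 = 147*25 = 3675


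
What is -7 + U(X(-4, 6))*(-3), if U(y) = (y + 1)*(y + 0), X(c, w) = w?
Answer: -133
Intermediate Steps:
U(y) = y*(1 + y) (U(y) = (1 + y)*y = y*(1 + y))
-7 + U(X(-4, 6))*(-3) = -7 + (6*(1 + 6))*(-3) = -7 + (6*7)*(-3) = -7 + 42*(-3) = -7 - 126 = -133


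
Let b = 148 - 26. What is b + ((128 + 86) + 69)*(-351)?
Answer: -99211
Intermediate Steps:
b = 122
b + ((128 + 86) + 69)*(-351) = 122 + ((128 + 86) + 69)*(-351) = 122 + (214 + 69)*(-351) = 122 + 283*(-351) = 122 - 99333 = -99211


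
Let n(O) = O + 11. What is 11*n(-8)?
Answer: 33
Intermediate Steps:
n(O) = 11 + O
11*n(-8) = 11*(11 - 8) = 11*3 = 33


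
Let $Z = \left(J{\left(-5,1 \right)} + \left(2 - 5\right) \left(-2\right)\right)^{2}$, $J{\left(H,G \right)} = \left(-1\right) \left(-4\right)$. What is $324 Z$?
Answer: $32400$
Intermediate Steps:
$J{\left(H,G \right)} = 4$
$Z = 100$ ($Z = \left(4 + \left(2 - 5\right) \left(-2\right)\right)^{2} = \left(4 - -6\right)^{2} = \left(4 + 6\right)^{2} = 10^{2} = 100$)
$324 Z = 324 \cdot 100 = 32400$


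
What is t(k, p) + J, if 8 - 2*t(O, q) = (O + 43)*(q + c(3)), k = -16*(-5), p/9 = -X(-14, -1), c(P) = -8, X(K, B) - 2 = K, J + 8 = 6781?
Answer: 627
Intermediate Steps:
J = 6773 (J = -8 + 6781 = 6773)
X(K, B) = 2 + K
p = 108 (p = 9*(-(2 - 14)) = 9*(-1*(-12)) = 9*12 = 108)
k = 80
t(O, q) = 4 - (-8 + q)*(43 + O)/2 (t(O, q) = 4 - (O + 43)*(q - 8)/2 = 4 - (43 + O)*(-8 + q)/2 = 4 - (-8 + q)*(43 + O)/2)
t(k, p) + J = (176 + 4*80 - 43/2*108 - 1/2*80*108) + 6773 = (176 + 320 - 2322 - 4320) + 6773 = -6146 + 6773 = 627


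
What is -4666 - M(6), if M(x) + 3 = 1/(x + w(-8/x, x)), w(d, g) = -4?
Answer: -9327/2 ≈ -4663.5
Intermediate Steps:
M(x) = -3 + 1/(-4 + x) (M(x) = -3 + 1/(x - 4) = -3 + 1/(-4 + x))
-4666 - M(6) = -4666 - (13 - 3*6)/(-4 + 6) = -4666 - (13 - 18)/2 = -4666 - (-5)/2 = -4666 - 1*(-5/2) = -4666 + 5/2 = -9327/2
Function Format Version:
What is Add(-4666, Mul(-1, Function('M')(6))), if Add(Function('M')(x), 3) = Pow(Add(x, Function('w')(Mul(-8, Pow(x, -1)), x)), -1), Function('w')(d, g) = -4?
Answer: Rational(-9327, 2) ≈ -4663.5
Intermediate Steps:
Function('M')(x) = Add(-3, Pow(Add(-4, x), -1)) (Function('M')(x) = Add(-3, Pow(Add(x, -4), -1)) = Add(-3, Pow(Add(-4, x), -1)))
Add(-4666, Mul(-1, Function('M')(6))) = Add(-4666, Mul(-1, Mul(Pow(Add(-4, 6), -1), Add(13, Mul(-3, 6))))) = Add(-4666, Mul(-1, Mul(Pow(2, -1), Add(13, -18)))) = Add(-4666, Mul(-1, Mul(Rational(1, 2), -5))) = Add(-4666, Mul(-1, Rational(-5, 2))) = Add(-4666, Rational(5, 2)) = Rational(-9327, 2)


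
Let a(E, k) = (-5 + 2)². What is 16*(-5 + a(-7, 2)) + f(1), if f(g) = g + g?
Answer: 66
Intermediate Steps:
f(g) = 2*g
a(E, k) = 9 (a(E, k) = (-3)² = 9)
16*(-5 + a(-7, 2)) + f(1) = 16*(-5 + 9) + 2*1 = 16*4 + 2 = 64 + 2 = 66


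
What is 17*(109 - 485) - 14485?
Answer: -20877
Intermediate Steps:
17*(109 - 485) - 14485 = 17*(-376) - 14485 = -6392 - 14485 = -20877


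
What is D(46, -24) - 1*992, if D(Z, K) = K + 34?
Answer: -982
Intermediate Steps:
D(Z, K) = 34 + K
D(46, -24) - 1*992 = (34 - 24) - 1*992 = 10 - 992 = -982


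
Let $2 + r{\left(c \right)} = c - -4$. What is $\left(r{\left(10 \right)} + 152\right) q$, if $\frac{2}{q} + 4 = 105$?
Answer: $\frac{328}{101} \approx 3.2475$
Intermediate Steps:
$q = \frac{2}{101}$ ($q = \frac{2}{-4 + 105} = \frac{2}{101} \approx 0.019802$)
$r{\left(c \right)} = 2 + c$ ($r{\left(c \right)} = -2 + \left(c - -4\right) = -2 + \left(c + 4\right) = -2 + \left(4 + c\right) = 2 + c$)
$\left(r{\left(10 \right)} + 152\right) q = \left(\left(2 + 10\right) + 152\right) \frac{2}{101} = \left(12 + 152\right) \frac{2}{101} = 164 \cdot \frac{2}{101} = \frac{328}{101}$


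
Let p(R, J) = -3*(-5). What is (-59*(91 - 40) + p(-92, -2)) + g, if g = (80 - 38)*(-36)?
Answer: -4506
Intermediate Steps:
g = -1512 (g = 42*(-36) = -1512)
p(R, J) = 15 (p(R, J) = -1*(-15) = 15)
(-59*(91 - 40) + p(-92, -2)) + g = (-59*(91 - 40) + 15) - 1512 = (-59*51 + 15) - 1512 = (-3009 + 15) - 1512 = -2994 - 1512 = -4506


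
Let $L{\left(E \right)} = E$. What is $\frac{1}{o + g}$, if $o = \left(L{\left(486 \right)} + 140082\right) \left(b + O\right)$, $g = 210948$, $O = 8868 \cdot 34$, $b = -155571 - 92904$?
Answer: $\frac{1}{7455515964} \approx 1.3413 \cdot 10^{-10}$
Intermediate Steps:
$b = -248475$ ($b = -155571 - 92904 = -248475$)
$O = 301512$
$o = 7455305016$ ($o = \left(486 + 140082\right) \left(-248475 + 301512\right) = 140568 \cdot 53037 = 7455305016$)
$\frac{1}{o + g} = \frac{1}{7455305016 + 210948} = \frac{1}{7455515964}$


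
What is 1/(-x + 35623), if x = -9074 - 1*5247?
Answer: 1/49944 ≈ 2.0022e-5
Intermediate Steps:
x = -14321 (x = -9074 - 5247 = -14321)
1/(-x + 35623) = 1/(-1*(-14321) + 35623) = 1/(14321 + 35623) = 1/49944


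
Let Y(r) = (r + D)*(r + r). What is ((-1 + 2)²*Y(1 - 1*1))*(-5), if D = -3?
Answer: 0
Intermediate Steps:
Y(r) = 2*r*(-3 + r) (Y(r) = (r - 3)*(r + r) = (-3 + r)*(2*r) = 2*r*(-3 + r))
((-1 + 2)²*Y(1 - 1*1))*(-5) = ((-1 + 2)²*(2*(1 - 1*1)*(-3 + (1 - 1*1))))*(-5) = (1²*(2*(1 - 1)*(-3 + (1 - 1))))*(-5) = (1*(2*0*(-3 + 0)))*(-5) = (1*(2*0*(-3)))*(-5) = (1*0)*(-5) = 0*(-5) = 0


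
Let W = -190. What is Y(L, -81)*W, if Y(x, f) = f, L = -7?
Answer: 15390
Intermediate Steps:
Y(L, -81)*W = -81*(-190) = 15390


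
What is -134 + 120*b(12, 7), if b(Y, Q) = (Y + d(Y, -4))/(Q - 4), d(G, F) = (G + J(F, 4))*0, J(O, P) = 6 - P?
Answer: 346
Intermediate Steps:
d(G, F) = 0 (d(G, F) = (G + (6 - 1*4))*0 = (G + (6 - 4))*0 = (G + 2)*0 = (2 + G)*0 = 0)
b(Y, Q) = Y/(-4 + Q) (b(Y, Q) = (Y + 0)/(Q - 4) = Y/(-4 + Q))
-134 + 120*b(12, 7) = -134 + 120*(12/(-4 + 7)) = -134 + 120*(12/3) = -134 + 120*(12*(⅓)) = -134 + 120*4 = -134 + 480 = 346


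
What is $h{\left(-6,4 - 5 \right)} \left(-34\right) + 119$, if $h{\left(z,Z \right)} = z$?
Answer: $323$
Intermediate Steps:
$h{\left(-6,4 - 5 \right)} \left(-34\right) + 119 = \left(-6\right) \left(-34\right) + 119 = 204 + 119 = 323$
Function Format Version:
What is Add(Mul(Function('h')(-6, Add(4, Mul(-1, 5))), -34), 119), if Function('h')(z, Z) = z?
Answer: 323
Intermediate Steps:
Add(Mul(Function('h')(-6, Add(4, Mul(-1, 5))), -34), 119) = Add(Mul(-6, -34), 119) = Add(204, 119) = 323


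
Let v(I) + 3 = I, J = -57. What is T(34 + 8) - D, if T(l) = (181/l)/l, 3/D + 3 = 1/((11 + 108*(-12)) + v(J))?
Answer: 490516/444969 ≈ 1.1024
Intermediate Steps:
v(I) = -3 + I
D = -4035/4036 (D = 3/(-3 + 1/((11 + 108*(-12)) + (-3 - 57))) = 3/(-3 + 1/((11 - 1296) - 60)) = 3/(-3 + 1/(-1285 - 60)) = 3/(-3 + 1/(-1345)) = 3/(-3 - 1/1345) = 3/(-4036/1345) = 3*(-1345/4036) = -4035/4036 ≈ -0.99975)
T(l) = 181/l²
T(34 + 8) - D = 181/(34 + 8)² - 1*(-4035/4036) = 181/42² + 4035/4036 = 181*(1/1764) + 4035/4036 = 181/1764 + 4035/4036 = 490516/444969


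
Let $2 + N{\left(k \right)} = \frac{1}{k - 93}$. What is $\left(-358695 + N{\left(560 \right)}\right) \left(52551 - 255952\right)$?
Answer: $\frac{34072006204698}{467} \approx 7.2959 \cdot 10^{10}$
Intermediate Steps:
$N{\left(k \right)} = -2 + \frac{1}{-93 + k}$ ($N{\left(k \right)} = -2 + \frac{1}{k - 93} = -2 + \frac{1}{-93 + k}$)
$\left(-358695 + N{\left(560 \right)}\right) \left(52551 - 255952\right) = \left(-358695 + \frac{187 - 1120}{-93 + 560}\right) \left(52551 - 255952\right) = \left(-358695 + \frac{187 - 1120}{467}\right) \left(-203401\right) = \left(-358695 + \frac{1}{467} \left(-933\right)\right) \left(-203401\right) = \left(-358695 - \frac{933}{467}\right) \left(-203401\right) = \left(- \frac{167511498}{467}\right) \left(-203401\right) = \frac{34072006204698}{467}$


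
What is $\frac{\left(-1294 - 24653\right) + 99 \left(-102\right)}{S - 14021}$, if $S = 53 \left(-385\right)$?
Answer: $\frac{36045}{34426} \approx 1.047$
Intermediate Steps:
$S = -20405$
$\frac{\left(-1294 - 24653\right) + 99 \left(-102\right)}{S - 14021} = \frac{\left(-1294 - 24653\right) + 99 \left(-102\right)}{-20405 - 14021} = \frac{-25947 - 10098}{-34426} = \left(-36045\right) \left(- \frac{1}{34426}\right) = \frac{36045}{34426}$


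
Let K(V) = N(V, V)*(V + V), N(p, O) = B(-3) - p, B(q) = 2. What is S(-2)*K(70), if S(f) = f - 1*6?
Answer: 76160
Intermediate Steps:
S(f) = -6 + f (S(f) = f - 6 = -6 + f)
N(p, O) = 2 - p
K(V) = 2*V*(2 - V) (K(V) = (2 - V)*(V + V) = (2 - V)*(2*V) = 2*V*(2 - V))
S(-2)*K(70) = (-6 - 2)*(2*70*(2 - 1*70)) = -16*70*(2 - 70) = -16*70*(-68) = -8*(-9520) = 76160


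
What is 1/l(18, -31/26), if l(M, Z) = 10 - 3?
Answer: 1/7 ≈ 0.14286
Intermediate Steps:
l(M, Z) = 7
1/l(18, -31/26) = 1/7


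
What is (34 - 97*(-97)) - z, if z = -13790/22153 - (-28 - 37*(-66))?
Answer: 262681911/22153 ≈ 11858.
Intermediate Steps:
z = -53491132/22153 (z = -13790*1/22153 - (-28 + 2442) = -13790/22153 - 1*2414 = -13790/22153 - 2414 = -53491132/22153 ≈ -2414.6)
(34 - 97*(-97)) - z = (34 - 97*(-97)) - 1*(-53491132/22153) = (34 + 9409) + 53491132/22153 = 9443 + 53491132/22153 = 262681911/22153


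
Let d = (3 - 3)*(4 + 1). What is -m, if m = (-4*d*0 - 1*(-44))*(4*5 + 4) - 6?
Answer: -1050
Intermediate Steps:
d = 0 (d = 0*5 = 0)
m = 1050 (m = (-4*0*0 - 1*(-44))*(4*5 + 4) - 6 = (0*0 + 44)*(20 + 4) - 6 = (0 + 44)*24 - 6 = 44*24 - 6 = 1056 - 6 = 1050)
-m = -1*1050 = -1050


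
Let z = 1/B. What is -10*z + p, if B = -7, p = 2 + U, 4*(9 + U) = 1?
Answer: -149/28 ≈ -5.3214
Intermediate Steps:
U = -35/4 (U = -9 + (¼)*1 = -9 + ¼ = -35/4 ≈ -8.7500)
p = -27/4 (p = 2 - 35/4 = -27/4 ≈ -6.7500)
z = -⅐ (z = 1/(-7) = -⅐ ≈ -0.14286)
-10*z + p = -10*(-⅐) - 27/4 = 10/7 - 27/4 = -149/28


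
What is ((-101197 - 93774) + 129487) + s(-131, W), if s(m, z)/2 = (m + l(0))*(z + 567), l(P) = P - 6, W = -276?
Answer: -145218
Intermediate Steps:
l(P) = -6 + P
s(m, z) = 2*(-6 + m)*(567 + z) (s(m, z) = 2*((m + (-6 + 0))*(z + 567)) = 2*((m - 6)*(567 + z)) = 2*((-6 + m)*(567 + z)) = 2*(-6 + m)*(567 + z))
((-101197 - 93774) + 129487) + s(-131, W) = ((-101197 - 93774) + 129487) + (-6804 - 12*(-276) + 1134*(-131) + 2*(-131)*(-276)) = (-194971 + 129487) + (-6804 + 3312 - 148554 + 72312) = -65484 - 79734 = -145218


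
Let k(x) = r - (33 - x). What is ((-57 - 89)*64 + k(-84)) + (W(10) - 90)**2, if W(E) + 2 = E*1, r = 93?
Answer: -2644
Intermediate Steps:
W(E) = -2 + E (W(E) = -2 + E*1 = -2 + E)
k(x) = 60 + x (k(x) = 93 - (33 - x) = 93 + (-33 + x) = 60 + x)
((-57 - 89)*64 + k(-84)) + (W(10) - 90)**2 = ((-57 - 89)*64 + (60 - 84)) + ((-2 + 10) - 90)**2 = (-146*64 - 24) + (8 - 90)**2 = (-9344 - 24) + (-82)**2 = -9368 + 6724 = -2644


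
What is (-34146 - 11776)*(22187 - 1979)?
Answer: -927991776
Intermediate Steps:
(-34146 - 11776)*(22187 - 1979) = -45922*20208 = -927991776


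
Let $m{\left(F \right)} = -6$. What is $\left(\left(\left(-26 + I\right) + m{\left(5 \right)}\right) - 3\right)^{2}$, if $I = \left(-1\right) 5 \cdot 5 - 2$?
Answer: $3844$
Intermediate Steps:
$I = -27$ ($I = \left(-5\right) 5 - 2 = -25 - 2 = -27$)
$\left(\left(\left(-26 + I\right) + m{\left(5 \right)}\right) - 3\right)^{2} = \left(\left(\left(-26 - 27\right) - 6\right) - 3\right)^{2} = \left(\left(-53 - 6\right) - 3\right)^{2} = \left(-59 - 3\right)^{2} = \left(-62\right)^{2} = 3844$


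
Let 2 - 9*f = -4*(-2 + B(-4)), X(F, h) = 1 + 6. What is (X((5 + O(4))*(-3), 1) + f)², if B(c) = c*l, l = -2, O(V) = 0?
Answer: 7921/81 ≈ 97.790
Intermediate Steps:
X(F, h) = 7
B(c) = -2*c (B(c) = c*(-2) = -2*c)
f = 26/9 (f = 2/9 - (-4)*(-2 - 2*(-4))/9 = 2/9 - (-4)*(-2 + 8)/9 = 2/9 - (-4)*6/9 = 2/9 - ⅑*(-24) = 2/9 + 8/3 = 26/9 ≈ 2.8889)
(X((5 + O(4))*(-3), 1) + f)² = (7 + 26/9)² = (89/9)² = 7921/81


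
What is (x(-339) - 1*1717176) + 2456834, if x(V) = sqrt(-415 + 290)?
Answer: 739658 + 5*I*sqrt(5) ≈ 7.3966e+5 + 11.18*I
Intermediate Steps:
x(V) = 5*I*sqrt(5) (x(V) = sqrt(-125) = 5*I*sqrt(5))
(x(-339) - 1*1717176) + 2456834 = (5*I*sqrt(5) - 1*1717176) + 2456834 = (5*I*sqrt(5) - 1717176) + 2456834 = (-1717176 + 5*I*sqrt(5)) + 2456834 = 739658 + 5*I*sqrt(5)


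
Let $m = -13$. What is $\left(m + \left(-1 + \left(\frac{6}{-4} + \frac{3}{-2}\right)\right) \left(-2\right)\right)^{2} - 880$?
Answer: $-855$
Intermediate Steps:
$\left(m + \left(-1 + \left(\frac{6}{-4} + \frac{3}{-2}\right)\right) \left(-2\right)\right)^{2} - 880 = \left(-13 + \left(-1 + \left(\frac{6}{-4} + \frac{3}{-2}\right)\right) \left(-2\right)\right)^{2} - 880 = \left(-13 + \left(-1 + \left(6 \left(- \frac{1}{4}\right) + 3 \left(- \frac{1}{2}\right)\right)\right) \left(-2\right)\right)^{2} - 880 = \left(-13 + \left(-1 - 3\right) \left(-2\right)\right)^{2} - 880 = \left(-13 - -8\right)^{2} - 880 = \left(-13 + 8\right)^{2} - 880 = \left(-5\right)^{2} - 880 = 25 - 880 = -855$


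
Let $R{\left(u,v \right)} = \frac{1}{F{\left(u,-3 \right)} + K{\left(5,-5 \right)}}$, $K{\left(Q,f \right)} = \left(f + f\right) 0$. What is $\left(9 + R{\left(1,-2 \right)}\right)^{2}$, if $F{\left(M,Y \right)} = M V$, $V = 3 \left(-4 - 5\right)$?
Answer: $\frac{58564}{729} \approx 80.335$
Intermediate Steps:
$V = -27$ ($V = 3 \left(-9\right) = -27$)
$K{\left(Q,f \right)} = 0$ ($K{\left(Q,f \right)} = 2 f 0 = 0$)
$F{\left(M,Y \right)} = - 27 M$ ($F{\left(M,Y \right)} = M \left(-27\right) = - 27 M$)
$R{\left(u,v \right)} = - \frac{1}{27 u}$ ($R{\left(u,v \right)} = \frac{1}{- 27 u + 0} = \frac{1}{\left(-27\right) u} = - \frac{1}{27 u}$)
$\left(9 + R{\left(1,-2 \right)}\right)^{2} = \left(9 - \frac{1}{27 \cdot 1}\right)^{2} = \left(9 - \frac{1}{27}\right)^{2} = \left(\frac{242}{27}\right)^{2} = \frac{58564}{729}$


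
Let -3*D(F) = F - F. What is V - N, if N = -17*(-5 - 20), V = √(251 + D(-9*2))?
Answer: -425 + √251 ≈ -409.16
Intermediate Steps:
D(F) = 0 (D(F) = -(F - F)/3 = -⅓*0 = 0)
V = √251 (V = √(251 + 0) = √251 ≈ 15.843)
N = 425 (N = -17*(-25) = 425)
V - N = √251 - 1*425 = √251 - 425 = -425 + √251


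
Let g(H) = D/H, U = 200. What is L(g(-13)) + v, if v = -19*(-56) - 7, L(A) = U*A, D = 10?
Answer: 11741/13 ≈ 903.15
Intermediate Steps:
g(H) = 10/H
L(A) = 200*A
v = 1057 (v = 1064 - 7 = 1057)
L(g(-13)) + v = 200*(10/(-13)) + 1057 = 200*(10*(-1/13)) + 1057 = 200*(-10/13) + 1057 = -2000/13 + 1057 = 11741/13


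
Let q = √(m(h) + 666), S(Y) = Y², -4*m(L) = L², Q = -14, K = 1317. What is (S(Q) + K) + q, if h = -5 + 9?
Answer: 1513 + √662 ≈ 1538.7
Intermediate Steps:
h = 4
m(L) = -L²/4
q = √662 (q = √(-¼*4² + 666) = √(-¼*16 + 666) = √(-4 + 666) = √662 ≈ 25.729)
(S(Q) + K) + q = ((-14)² + 1317) + √662 = (196 + 1317) + √662 = 1513 + √662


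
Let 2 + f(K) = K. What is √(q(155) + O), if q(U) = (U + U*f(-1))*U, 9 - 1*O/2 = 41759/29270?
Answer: I*√10288259806165/14635 ≈ 219.17*I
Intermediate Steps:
f(K) = -2 + K
O = 221671/14635 (O = 18 - 83518/29270 = 18 - 2*41759/29270 = 18 - 41759/14635 = 221671/14635 ≈ 15.147)
q(U) = -2*U² (q(U) = (U + U*(-2 - 1))*U = (U + U*(-3))*U = (U - 3*U)*U = (-2*U)*U = -2*U²)
√(q(155) + O) = √(-2*155² + 221671/14635) = √(-2*24025 + 221671/14635) = √(-48050 + 221671/14635) = √(-702990079/14635) = I*√10288259806165/14635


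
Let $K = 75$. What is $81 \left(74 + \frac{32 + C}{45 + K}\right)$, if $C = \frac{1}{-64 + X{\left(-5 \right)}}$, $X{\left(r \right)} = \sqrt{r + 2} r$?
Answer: $\frac{125455122}{20855} + \frac{27 i \sqrt{3}}{33368} \approx 6015.6 + 0.0014015 i$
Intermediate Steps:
$X{\left(r \right)} = r \sqrt{2 + r}$ ($X{\left(r \right)} = \sqrt{2 + r} r = r \sqrt{2 + r}$)
$C = \frac{1}{-64 - 5 i \sqrt{3}}$ ($C = \frac{1}{-64 - 5 \sqrt{2 - 5}} = \frac{1}{-64 - 5 \sqrt{-3}} = \frac{1}{-64 - 5 i \sqrt{3}} \approx -0.015344 + 0.0020763 i$)
$81 \left(74 + \frac{32 + C}{45 + K}\right) = 81 \left(74 + \frac{32 + \frac{i}{- 64 i + 5 \sqrt{3}}}{45 + 75}\right) = 81 \left(74 + \frac{32 + \frac{i}{- 64 i + 5 \sqrt{3}}}{120}\right) = 81 \left(74 + \left(32 + \frac{i}{- 64 i + 5 \sqrt{3}}\right) \frac{1}{120}\right) = 81 \left(74 + \left(\frac{4}{15} + \frac{i}{120 \left(- 64 i + 5 \sqrt{3}\right)}\right)\right) = 81 \left(\frac{1114}{15} + \frac{i}{120 \left(- 64 i + 5 \sqrt{3}\right)}\right) = \frac{30078}{5} + \frac{27 i}{40 \left(- 64 i + 5 \sqrt{3}\right)}$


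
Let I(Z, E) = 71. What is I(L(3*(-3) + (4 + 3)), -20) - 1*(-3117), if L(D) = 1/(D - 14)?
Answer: 3188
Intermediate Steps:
L(D) = 1/(-14 + D)
I(L(3*(-3) + (4 + 3)), -20) - 1*(-3117) = 71 - 1*(-3117) = 71 + 3117 = 3188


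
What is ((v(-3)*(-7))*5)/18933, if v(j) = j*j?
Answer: -105/6311 ≈ -0.016638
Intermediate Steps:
v(j) = j**2
((v(-3)*(-7))*5)/18933 = (((-3)**2*(-7))*5)/18933 = ((9*(-7))*5)*(1/18933) = -63*5*(1/18933) = -315*1/18933 = -105/6311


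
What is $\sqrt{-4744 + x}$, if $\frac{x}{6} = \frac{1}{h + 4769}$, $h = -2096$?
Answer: $\frac{i \sqrt{46495922}}{99} \approx 68.877 i$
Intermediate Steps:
$x = \frac{2}{891}$ ($x = \frac{6}{-2096 + 4769} = \frac{6}{2673} = 6 \cdot \frac{1}{2673} = \frac{2}{891} \approx 0.0022447$)
$\sqrt{-4744 + x} = \sqrt{-4744 + \frac{2}{891}} = \sqrt{- \frac{4226902}{891}} = \frac{i \sqrt{46495922}}{99}$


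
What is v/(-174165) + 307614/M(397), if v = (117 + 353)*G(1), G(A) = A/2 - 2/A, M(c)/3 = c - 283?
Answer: 595287038/661827 ≈ 899.46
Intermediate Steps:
M(c) = -849 + 3*c (M(c) = 3*(c - 283) = 3*(-283 + c) = -849 + 3*c)
G(A) = A/2 - 2/A (G(A) = A*(½) - 2/A = A/2 - 2/A)
v = -705 (v = (117 + 353)*((½)*1 - 2/1) = 470*(½ - 2*1) = 470*(½ - 2) = 470*(-3/2) = -705)
v/(-174165) + 307614/M(397) = -705/(-174165) + 307614/(-849 + 3*397) = -705*(-1/174165) + 307614/(-849 + 1191) = 47/11611 + 307614/342 = 47/11611 + 307614*(1/342) = 47/11611 + 51269/57 = 595287038/661827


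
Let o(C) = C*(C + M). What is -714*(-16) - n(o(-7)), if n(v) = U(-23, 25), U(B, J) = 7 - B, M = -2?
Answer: 11394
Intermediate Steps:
o(C) = C*(-2 + C) (o(C) = C*(C - 2) = C*(-2 + C))
n(v) = 30 (n(v) = 7 - 1*(-23) = 7 + 23 = 30)
-714*(-16) - n(o(-7)) = -714*(-16) - 1*30 = 11424 - 30 = 11394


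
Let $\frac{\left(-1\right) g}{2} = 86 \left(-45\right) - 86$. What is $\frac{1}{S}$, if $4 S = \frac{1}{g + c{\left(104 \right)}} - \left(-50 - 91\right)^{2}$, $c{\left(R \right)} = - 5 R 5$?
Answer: $- \frac{21248}{105607871} \approx -0.0002012$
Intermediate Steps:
$c{\left(R \right)} = - 25 R$
$g = 7912$ ($g = - 2 \left(86 \left(-45\right) - 86\right) = - 2 \left(-3870 - 86\right) = \left(-2\right) \left(-3956\right) = 7912$)
$S = - \frac{105607871}{21248}$ ($S = \frac{\frac{1}{7912 - 2600} - \left(-50 - 91\right)^{2}}{4} = \frac{\frac{1}{7912 - 2600} - \left(-141\right)^{2}}{4} = \frac{\frac{1}{5312} - 19881}{4} = \frac{1}{4} \left(- \frac{105607871}{5312}\right) = - \frac{105607871}{21248} \approx -4970.3$)
$\frac{1}{S} = \frac{1}{- \frac{105607871}{21248}} = - \frac{21248}{105607871}$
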